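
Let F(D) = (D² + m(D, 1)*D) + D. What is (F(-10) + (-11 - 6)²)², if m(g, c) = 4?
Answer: 114921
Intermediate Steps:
F(D) = D² + 5*D (F(D) = (D² + 4*D) + D = D² + 5*D)
(F(-10) + (-11 - 6)²)² = (-10*(5 - 10) + (-11 - 6)²)² = (-10*(-5) + (-17)²)² = (50 + 289)² = 339² = 114921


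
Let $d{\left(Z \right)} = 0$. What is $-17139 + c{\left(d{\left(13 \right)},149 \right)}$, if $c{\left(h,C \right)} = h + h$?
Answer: $-17139$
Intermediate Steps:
$c{\left(h,C \right)} = 2 h$
$-17139 + c{\left(d{\left(13 \right)},149 \right)} = -17139 + 2 \cdot 0 = -17139 + 0 = -17139$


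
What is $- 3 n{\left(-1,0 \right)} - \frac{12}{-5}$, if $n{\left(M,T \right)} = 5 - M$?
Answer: $- \frac{78}{5} \approx -15.6$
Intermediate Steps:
$- 3 n{\left(-1,0 \right)} - \frac{12}{-5} = - 3 \left(5 - -1\right) - \frac{12}{-5} = - 3 \left(5 + 1\right) - - \frac{12}{5} = \left(-3\right) 6 + \frac{12}{5} = -18 + \frac{12}{5} = - \frac{78}{5}$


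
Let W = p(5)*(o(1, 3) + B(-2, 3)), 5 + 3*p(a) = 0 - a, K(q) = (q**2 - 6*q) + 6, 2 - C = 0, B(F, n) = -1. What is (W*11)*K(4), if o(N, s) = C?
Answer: 220/3 ≈ 73.333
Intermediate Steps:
C = 2 (C = 2 - 1*0 = 2 + 0 = 2)
K(q) = 6 + q**2 - 6*q
p(a) = -5/3 - a/3 (p(a) = -5/3 + (0 - a)/3 = -5/3 + (-a)/3 = -5/3 - a/3)
o(N, s) = 2
W = -10/3 (W = (-5/3 - 1/3*5)*(2 - 1) = (-5/3 - 5/3)*1 = -10/3*1 = -10/3 ≈ -3.3333)
(W*11)*K(4) = (-10/3*11)*(6 + 4**2 - 6*4) = -110*(6 + 16 - 24)/3 = -110/3*(-2) = 220/3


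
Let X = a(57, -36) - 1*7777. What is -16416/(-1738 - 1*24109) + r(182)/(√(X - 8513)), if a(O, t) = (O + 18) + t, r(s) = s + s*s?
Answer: 16416/25847 - 11102*I*√16251/5417 ≈ 0.63512 - 261.27*I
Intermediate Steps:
r(s) = s + s²
a(O, t) = 18 + O + t (a(O, t) = (18 + O) + t = 18 + O + t)
X = -7738 (X = (18 + 57 - 36) - 1*7777 = 39 - 7777 = -7738)
-16416/(-1738 - 1*24109) + r(182)/(√(X - 8513)) = -16416/(-1738 - 1*24109) + (182*(1 + 182))/(√(-7738 - 8513)) = -16416/(-1738 - 24109) + (182*183)/(√(-16251)) = -16416/(-25847) + 33306/((I*√16251)) = -16416*(-1/25847) + 33306*(-I*√16251/16251) = 16416/25847 - 11102*I*√16251/5417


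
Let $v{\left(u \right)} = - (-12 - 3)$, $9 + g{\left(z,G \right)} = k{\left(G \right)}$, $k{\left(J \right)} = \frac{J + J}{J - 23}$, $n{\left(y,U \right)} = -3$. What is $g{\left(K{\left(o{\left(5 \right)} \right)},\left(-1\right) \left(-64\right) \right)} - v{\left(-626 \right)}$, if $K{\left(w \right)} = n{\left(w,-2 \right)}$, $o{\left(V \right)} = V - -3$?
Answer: $- \frac{856}{41} \approx -20.878$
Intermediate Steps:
$o{\left(V \right)} = 3 + V$ ($o{\left(V \right)} = V + 3 = 3 + V$)
$K{\left(w \right)} = -3$
$k{\left(J \right)} = \frac{2 J}{-23 + J}$
$g{\left(z,G \right)} = -9 + \frac{2 G}{-23 + G}$
$v{\left(u \right)} = 15$ ($v{\left(u \right)} = \left(-1\right) \left(-15\right) = 15$)
$g{\left(K{\left(o{\left(5 \right)} \right)},\left(-1\right) \left(-64\right) \right)} - v{\left(-626 \right)} = \frac{207 - 7 \left(\left(-1\right) \left(-64\right)\right)}{-23 - -64} - 15 = \frac{207 - 448}{-23 + 64} - 15 = \frac{207 - 448}{41} - 15 = \frac{1}{41} \left(-241\right) - 15 = - \frac{241}{41} - 15 = - \frac{856}{41}$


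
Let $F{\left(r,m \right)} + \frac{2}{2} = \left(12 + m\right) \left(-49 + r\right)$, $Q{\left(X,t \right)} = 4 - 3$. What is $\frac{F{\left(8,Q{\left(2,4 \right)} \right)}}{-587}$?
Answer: $\frac{534}{587} \approx 0.90971$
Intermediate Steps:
$Q{\left(X,t \right)} = 1$
$F{\left(r,m \right)} = -1 + \left(-49 + r\right) \left(12 + m\right)$ ($F{\left(r,m \right)} = -1 + \left(12 + m\right) \left(-49 + r\right) = -1 + \left(-49 + r\right) \left(12 + m\right)$)
$\frac{F{\left(8,Q{\left(2,4 \right)} \right)}}{-587} = \frac{-589 - 49 + 12 \cdot 8 + 1 \cdot 8}{-587} = \left(-589 - 49 + 96 + 8\right) \left(- \frac{1}{587}\right) = \left(-534\right) \left(- \frac{1}{587}\right) = \frac{534}{587}$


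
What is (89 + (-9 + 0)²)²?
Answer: 28900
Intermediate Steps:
(89 + (-9 + 0)²)² = (89 + (-9)²)² = (89 + 81)² = 170² = 28900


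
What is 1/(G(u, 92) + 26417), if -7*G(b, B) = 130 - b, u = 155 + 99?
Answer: 7/185043 ≈ 3.7829e-5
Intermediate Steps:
u = 254
G(b, B) = -130/7 + b/7 (G(b, B) = -(130 - b)/7 = -130/7 + b/7)
1/(G(u, 92) + 26417) = 1/((-130/7 + (1/7)*254) + 26417) = 1/((-130/7 + 254/7) + 26417) = 1/(124/7 + 26417) = 1/(185043/7) = 7/185043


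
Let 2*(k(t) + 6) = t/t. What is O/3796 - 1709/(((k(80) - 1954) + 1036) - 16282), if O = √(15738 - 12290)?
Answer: 3418/34411 + √862/1898 ≈ 0.11480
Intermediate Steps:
k(t) = -11/2 (k(t) = -6 + (t/t)/2 = -6 + (½)*1 = -6 + ½ = -11/2)
O = 2*√862 (O = √3448 = 2*√862 ≈ 58.720)
O/3796 - 1709/(((k(80) - 1954) + 1036) - 16282) = (2*√862)/3796 - 1709/(((-11/2 - 1954) + 1036) - 16282) = (2*√862)*(1/3796) - 1709/((-3919/2 + 1036) - 16282) = √862/1898 - 1709/(-1847/2 - 16282) = √862/1898 - 1709/(-34411/2) = √862/1898 - 1709*(-2/34411) = √862/1898 + 3418/34411 = 3418/34411 + √862/1898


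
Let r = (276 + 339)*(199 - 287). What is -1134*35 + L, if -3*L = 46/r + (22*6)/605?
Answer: -3222040081/81180 ≈ -39690.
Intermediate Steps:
r = -54120 (r = 615*(-88) = -54120)
L = -5881/81180 (L = -(46/(-54120) + (22*6)/605)/3 = -(46*(-1/54120) + 132*(1/605))/3 = -(-23/27060 + 12/55)/3 = -1/3*5881/27060 = -5881/81180 ≈ -0.072444)
-1134*35 + L = -1134*35 - 5881/81180 = -39690 - 5881/81180 = -3222040081/81180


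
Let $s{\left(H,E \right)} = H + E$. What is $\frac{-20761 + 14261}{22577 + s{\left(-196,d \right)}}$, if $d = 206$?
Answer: $- \frac{6500}{22587} \approx -0.28778$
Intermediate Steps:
$s{\left(H,E \right)} = E + H$
$\frac{-20761 + 14261}{22577 + s{\left(-196,d \right)}} = \frac{-20761 + 14261}{22577 + \left(206 - 196\right)} = - \frac{6500}{22577 + 10} = - \frac{6500}{22587}$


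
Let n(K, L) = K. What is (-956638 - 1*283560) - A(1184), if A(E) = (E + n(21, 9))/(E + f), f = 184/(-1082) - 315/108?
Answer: -9507972147682/7666489 ≈ -1.2402e+6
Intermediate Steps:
f = -20039/6492 (f = 184*(-1/1082) - 315*1/108 = -92/541 - 35/12 = -20039/6492 ≈ -3.0867)
A(E) = (21 + E)/(-20039/6492 + E) (A(E) = (E + 21)/(E - 20039/6492) = (21 + E)/(-20039/6492 + E))
(-956638 - 1*283560) - A(1184) = (-956638 - 1*283560) - 6492*(21 + 1184)/(-20039 + 6492*1184) = (-956638 - 283560) - 6492*1205/(-20039 + 7686528) = -1240198 - 6492*1205/7666489 = -1240198 - 1*7822860/7666489 = -1240198 - 7822860/7666489 = -9507972147682/7666489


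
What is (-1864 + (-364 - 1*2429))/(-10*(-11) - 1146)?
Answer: 4657/1036 ≈ 4.4952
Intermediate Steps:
(-1864 + (-364 - 1*2429))/(-10*(-11) - 1146) = (-1864 + (-364 - 2429))/(110 - 1146) = (-1864 - 2793)/(-1036) = -4657*(-1/1036) = 4657/1036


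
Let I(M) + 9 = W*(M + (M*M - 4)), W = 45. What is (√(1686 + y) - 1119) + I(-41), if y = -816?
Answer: 72492 + √870 ≈ 72522.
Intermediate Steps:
I(M) = -189 + 45*M + 45*M² (I(M) = -9 + 45*(M + (M*M - 4)) = -9 + 45*(M + (M² - 4)) = -9 + 45*(M + (-4 + M²)) = -9 + 45*(-4 + M + M²) = -9 + (-180 + 45*M + 45*M²) = -189 + 45*M + 45*M²)
(√(1686 + y) - 1119) + I(-41) = (√(1686 - 816) - 1119) + (-189 + 45*(-41) + 45*(-41)²) = (√870 - 1119) + (-189 - 1845 + 45*1681) = (-1119 + √870) + (-189 - 1845 + 75645) = (-1119 + √870) + 73611 = 72492 + √870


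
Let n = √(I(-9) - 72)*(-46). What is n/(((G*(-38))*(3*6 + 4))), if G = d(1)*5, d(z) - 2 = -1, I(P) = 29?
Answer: 23*I*√43/2090 ≈ 0.072163*I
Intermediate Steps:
d(z) = 1 (d(z) = 2 - 1 = 1)
G = 5 (G = 1*5 = 5)
n = -46*I*√43 (n = √(29 - 72)*(-46) = √(-43)*(-46) = (I*√43)*(-46) = -46*I*√43 ≈ -301.64*I)
n/(((G*(-38))*(3*6 + 4))) = (-46*I*√43)/(((5*(-38))*(3*6 + 4))) = (-46*I*√43)/((-190*(18 + 4))) = (-46*I*√43)/((-190*22)) = -46*I*√43/(-4180) = -46*I*√43*(-1/4180) = 23*I*√43/2090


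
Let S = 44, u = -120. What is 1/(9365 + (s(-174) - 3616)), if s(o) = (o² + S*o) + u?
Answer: 1/28249 ≈ 3.5399e-5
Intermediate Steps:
s(o) = -120 + o² + 44*o (s(o) = (o² + 44*o) - 120 = -120 + o² + 44*o)
1/(9365 + (s(-174) - 3616)) = 1/(9365 + ((-120 + (-174)² + 44*(-174)) - 3616)) = 1/(9365 + ((-120 + 30276 - 7656) - 3616)) = 1/(9365 + (22500 - 3616)) = 1/(9365 + 18884) = 1/28249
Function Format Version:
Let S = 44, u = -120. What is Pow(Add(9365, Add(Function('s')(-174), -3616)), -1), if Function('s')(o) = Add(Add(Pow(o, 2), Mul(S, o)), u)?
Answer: Rational(1, 28249) ≈ 3.5399e-5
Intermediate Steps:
Function('s')(o) = Add(-120, Pow(o, 2), Mul(44, o)) (Function('s')(o) = Add(Add(Pow(o, 2), Mul(44, o)), -120) = Add(-120, Pow(o, 2), Mul(44, o)))
Pow(Add(9365, Add(Function('s')(-174), -3616)), -1) = Pow(Add(9365, Add(Add(-120, Pow(-174, 2), Mul(44, -174)), -3616)), -1) = Pow(Add(9365, Add(Add(-120, 30276, -7656), -3616)), -1) = Pow(Add(9365, Add(22500, -3616)), -1) = Pow(Add(9365, 18884), -1) = Pow(28249, -1) = Rational(1, 28249)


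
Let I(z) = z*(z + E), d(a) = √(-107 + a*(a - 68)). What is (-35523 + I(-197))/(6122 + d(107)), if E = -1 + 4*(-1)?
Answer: 13073531/18737409 - 4271*√4066/37474818 ≈ 0.69046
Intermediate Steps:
d(a) = √(-107 + a*(-68 + a))
E = -5 (E = -1 - 4 = -5)
I(z) = z*(-5 + z) (I(z) = z*(z - 5) = z*(-5 + z))
(-35523 + I(-197))/(6122 + d(107)) = (-35523 - 197*(-5 - 197))/(6122 + √(-107 + 107² - 68*107)) = (-35523 - 197*(-202))/(6122 + √(-107 + 11449 - 7276)) = (-35523 + 39794)/(6122 + √4066) = 4271/(6122 + √4066)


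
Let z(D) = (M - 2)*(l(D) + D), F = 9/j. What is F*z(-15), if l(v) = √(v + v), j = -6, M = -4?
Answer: -135 + 9*I*√30 ≈ -135.0 + 49.295*I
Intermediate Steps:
l(v) = √2*√v (l(v) = √(2*v) = √2*√v)
F = -3/2 (F = 9/(-6) = 9*(-⅙) = -3/2 ≈ -1.5000)
z(D) = -6*D - 6*√2*√D (z(D) = (-4 - 2)*(√2*√D + D) = -6*(D + √2*√D) = -6*D - 6*√2*√D)
F*z(-15) = -3*(-6*(-15) - 6*√2*√(-15))/2 = -3*(90 - 6*√2*I*√15)/2 = -3*(90 - 6*I*√30)/2 = -135 + 9*I*√30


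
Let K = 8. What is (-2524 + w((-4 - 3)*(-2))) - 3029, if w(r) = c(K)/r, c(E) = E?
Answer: -38867/7 ≈ -5552.4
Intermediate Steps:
w(r) = 8/r
(-2524 + w((-4 - 3)*(-2))) - 3029 = (-2524 + 8/(((-4 - 3)*(-2)))) - 3029 = (-2524 + 8/((-7*(-2)))) - 3029 = (-2524 + 8/14) - 3029 = (-2524 + 8*(1/14)) - 3029 = (-2524 + 4/7) - 3029 = -17664/7 - 3029 = -38867/7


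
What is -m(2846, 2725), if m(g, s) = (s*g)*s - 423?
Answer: -21133328327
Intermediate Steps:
m(g, s) = -423 + g*s**2 (m(g, s) = (g*s)*s - 423 = g*s**2 - 423 = -423 + g*s**2)
-m(2846, 2725) = -(-423 + 2846*2725**2) = -(-423 + 2846*7425625) = -(-423 + 21133328750) = -1*21133328327 = -21133328327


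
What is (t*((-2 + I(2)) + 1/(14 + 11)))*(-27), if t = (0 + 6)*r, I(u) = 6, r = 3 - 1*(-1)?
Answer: -65448/25 ≈ -2617.9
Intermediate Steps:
r = 4 (r = 3 + 1 = 4)
t = 24 (t = (0 + 6)*4 = 6*4 = 24)
(t*((-2 + I(2)) + 1/(14 + 11)))*(-27) = (24*((-2 + 6) + 1/(14 + 11)))*(-27) = (24*(4 + 1/25))*(-27) = (24*(101/25))*(-27) = (2424/25)*(-27) = -65448/25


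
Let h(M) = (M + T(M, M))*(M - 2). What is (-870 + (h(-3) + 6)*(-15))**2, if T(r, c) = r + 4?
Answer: 1232100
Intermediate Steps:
T(r, c) = 4 + r
h(M) = (-2 + M)*(4 + 2*M) (h(M) = (M + (4 + M))*(M - 2) = (4 + 2*M)*(-2 + M) = (-2 + M)*(4 + 2*M))
(-870 + (h(-3) + 6)*(-15))**2 = (-870 + ((-8 + 2*(-3)**2) + 6)*(-15))**2 = (-870 + ((-8 + 2*9) + 6)*(-15))**2 = (-870 + ((-8 + 18) + 6)*(-15))**2 = (-870 + (10 + 6)*(-15))**2 = (-870 + 16*(-15))**2 = (-870 - 240)**2 = (-1110)**2 = 1232100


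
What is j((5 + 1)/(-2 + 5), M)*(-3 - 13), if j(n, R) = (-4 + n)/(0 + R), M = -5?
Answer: -32/5 ≈ -6.4000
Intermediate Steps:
j(n, R) = (-4 + n)/R
j((5 + 1)/(-2 + 5), M)*(-3 - 13) = ((-4 + (5 + 1)/(-2 + 5))/(-5))*(-3 - 13) = -(-4 + 6/3)/5*(-16) = -(-4 + 6*(⅓))/5*(-16) = -(-4 + 2)/5*(-16) = -⅕*(-2)*(-16) = (⅖)*(-16) = -32/5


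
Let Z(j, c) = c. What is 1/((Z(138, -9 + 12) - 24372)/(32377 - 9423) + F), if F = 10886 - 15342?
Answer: -22954/102307393 ≈ -0.00022436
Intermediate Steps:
F = -4456
1/((Z(138, -9 + 12) - 24372)/(32377 - 9423) + F) = 1/(((-9 + 12) - 24372)/(32377 - 9423) - 4456) = 1/((3 - 24372)/22954 - 4456) = 1/(-24369*1/22954 - 4456) = 1/(-24369/22954 - 4456) = 1/(-102307393/22954) = -22954/102307393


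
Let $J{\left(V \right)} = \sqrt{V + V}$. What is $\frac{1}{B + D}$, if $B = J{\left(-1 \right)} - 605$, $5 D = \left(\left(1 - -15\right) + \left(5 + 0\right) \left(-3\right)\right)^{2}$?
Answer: $- \frac{7560}{4572313} - \frac{25 i \sqrt{2}}{9144626} \approx -0.0016534 - 3.8662 \cdot 10^{-6} i$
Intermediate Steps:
$J{\left(V \right)} = \sqrt{2} \sqrt{V}$ ($J{\left(V \right)} = \sqrt{2 V} = \sqrt{2} \sqrt{V}$)
$D = \frac{1}{5}$ ($D = \frac{\left(\left(1 - -15\right) + \left(5 + 0\right) \left(-3\right)\right)^{2}}{5} = \frac{\left(\left(1 + 15\right) + 5 \left(-3\right)\right)^{2}}{5} = \frac{\left(16 - 15\right)^{2}}{5} = \frac{1^{2}}{5} = \frac{1}{5} \cdot 1 = \frac{1}{5} \approx 0.2$)
$B = -605 + i \sqrt{2}$ ($B = \sqrt{2} \sqrt{-1} - 605 = \sqrt{2} i - 605 = i \sqrt{2} - 605 = -605 + i \sqrt{2} \approx -605.0 + 1.4142 i$)
$\frac{1}{B + D} = \frac{1}{\left(-605 + i \sqrt{2}\right) + \frac{1}{5}} = \frac{1}{- \frac{3024}{5} + i \sqrt{2}}$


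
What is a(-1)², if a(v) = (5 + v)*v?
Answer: 16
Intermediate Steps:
a(v) = v*(5 + v)
a(-1)² = (-(5 - 1))² = (-1*4)² = (-4)² = 16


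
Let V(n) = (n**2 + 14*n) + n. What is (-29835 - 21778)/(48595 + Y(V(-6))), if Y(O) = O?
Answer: -51613/48541 ≈ -1.0633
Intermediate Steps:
V(n) = n**2 + 15*n
(-29835 - 21778)/(48595 + Y(V(-6))) = (-29835 - 21778)/(48595 - 6*(15 - 6)) = -51613/(48595 - 6*9) = -51613/(48595 - 54) = -51613/48541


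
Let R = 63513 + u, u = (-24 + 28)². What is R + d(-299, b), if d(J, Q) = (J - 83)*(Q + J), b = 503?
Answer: -14399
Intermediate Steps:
u = 16 (u = 4² = 16)
d(J, Q) = (-83 + J)*(J + Q)
R = 63529 (R = 63513 + 16 = 63529)
R + d(-299, b) = 63529 + ((-299)² - 83*(-299) - 83*503 - 299*503) = 63529 + (89401 + 24817 - 41749 - 150397) = 63529 - 77928 = -14399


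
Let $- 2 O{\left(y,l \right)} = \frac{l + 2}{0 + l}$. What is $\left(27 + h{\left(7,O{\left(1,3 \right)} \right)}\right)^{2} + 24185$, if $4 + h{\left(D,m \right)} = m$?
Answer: $\frac{888349}{36} \approx 24676.0$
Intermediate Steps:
$O{\left(y,l \right)} = - \frac{2 + l}{2 l}$ ($O{\left(y,l \right)} = - \frac{\left(l + 2\right) \frac{1}{0 + l}}{2} = - \frac{\left(2 + l\right) \frac{1}{l}}{2} = - \frac{\frac{1}{l} \left(2 + l\right)}{2} = - \frac{2 + l}{2 l}$)
$h{\left(D,m \right)} = -4 + m$
$\left(27 + h{\left(7,O{\left(1,3 \right)} \right)}\right)^{2} + 24185 = \left(27 - \left(4 - \frac{-2 - 3}{2 \cdot 3}\right)\right)^{2} + 24185 = \left(27 - \left(4 - \frac{-2 - 3}{6}\right)\right)^{2} + 24185 = \left(27 - \left(4 - - \frac{5}{6}\right)\right)^{2} + 24185 = \left(27 - \frac{29}{6}\right)^{2} + 24185 = \left(\frac{133}{6}\right)^{2} + 24185 = \frac{17689}{36} + 24185 = \frac{888349}{36}$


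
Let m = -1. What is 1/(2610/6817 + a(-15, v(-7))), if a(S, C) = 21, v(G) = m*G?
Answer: 6817/145767 ≈ 0.046766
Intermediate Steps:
v(G) = -G
1/(2610/6817 + a(-15, v(-7))) = 1/(2610/6817 + 21) = 1/(145767/6817) = 6817/145767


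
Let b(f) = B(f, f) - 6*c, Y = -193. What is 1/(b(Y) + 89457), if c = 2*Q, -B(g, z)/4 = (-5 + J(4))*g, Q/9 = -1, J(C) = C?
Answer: 1/88793 ≈ 1.1262e-5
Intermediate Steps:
Q = -9 (Q = 9*(-1) = -9)
B(g, z) = 4*g (B(g, z) = -4*(-5 + 4)*g = -(-4)*g = 4*g)
c = -18 (c = 2*(-9) = -18)
b(f) = 108 + 4*f (b(f) = 4*f - 6*(-18) = 4*f + 108 = 108 + 4*f)
1/(b(Y) + 89457) = 1/((108 + 4*(-193)) + 89457) = 1/((108 - 772) + 89457) = 1/(-664 + 89457) = 1/88793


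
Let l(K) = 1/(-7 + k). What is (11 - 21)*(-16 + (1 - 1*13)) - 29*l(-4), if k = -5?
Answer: 3389/12 ≈ 282.42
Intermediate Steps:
l(K) = -1/12 (l(K) = 1/(-7 - 5) = 1/(-12) = -1/12)
(11 - 21)*(-16 + (1 - 1*13)) - 29*l(-4) = (11 - 21)*(-16 + (1 - 1*13)) - 29*(-1/12) = -10*(-16 + (1 - 13)) + 29/12 = -10*(-16 - 12) + 29/12 = -10*(-28) + 29/12 = 280 + 29/12 = 3389/12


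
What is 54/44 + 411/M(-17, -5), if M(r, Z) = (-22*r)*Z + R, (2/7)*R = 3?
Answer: 82329/81818 ≈ 1.0062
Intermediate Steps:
R = 21/2 (R = (7/2)*3 = 21/2 ≈ 10.500)
M(r, Z) = 21/2 - 22*Z*r (M(r, Z) = (-22*r)*Z + 21/2 = -22*Z*r + 21/2 = 21/2 - 22*Z*r)
54/44 + 411/M(-17, -5) = 54/44 + 411/(21/2 - 22*(-5)*(-17)) = 54*(1/44) + 411/(21/2 - 1870) = 27/22 + 411/(-3719/2) = 27/22 + 411*(-2/3719) = 27/22 - 822/3719 = 82329/81818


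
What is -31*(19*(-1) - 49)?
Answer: 2108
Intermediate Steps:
-31*(19*(-1) - 49) = -31*(-19 - 49) = -31*(-68) = 2108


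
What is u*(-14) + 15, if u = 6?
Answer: -69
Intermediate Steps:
u*(-14) + 15 = 6*(-14) + 15 = -84 + 15 = -69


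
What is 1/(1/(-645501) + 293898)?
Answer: 645501/189711452897 ≈ 3.4025e-6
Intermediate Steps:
1/(1/(-645501) + 293898) = 1/(-1/645501 + 293898) = 1/(189711452897/645501) = 645501/189711452897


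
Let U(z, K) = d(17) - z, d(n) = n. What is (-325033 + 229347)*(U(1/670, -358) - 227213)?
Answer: 7282724660603/335 ≈ 2.1739e+10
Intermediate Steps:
U(z, K) = 17 - z
(-325033 + 229347)*(U(1/670, -358) - 227213) = (-325033 + 229347)*((17 - 1/670) - 227213) = -95686*((17 - 1*1/670) - 227213) = -95686*((17 - 1/670) - 227213) = -95686*(11389/670 - 227213) = -95686*(-152221321/670) = 7282724660603/335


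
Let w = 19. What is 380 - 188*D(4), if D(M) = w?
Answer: -3192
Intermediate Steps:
D(M) = 19
380 - 188*D(4) = 380 - 188*19 = 380 - 3572 = -3192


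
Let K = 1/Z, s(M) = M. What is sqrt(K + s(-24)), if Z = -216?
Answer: I*sqrt(31110)/36 ≈ 4.8995*I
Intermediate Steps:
K = -1/216 (K = 1/(-216) = -1/216 ≈ -0.0046296)
sqrt(K + s(-24)) = sqrt(-1/216 - 24) = sqrt(-5185/216) = I*sqrt(31110)/36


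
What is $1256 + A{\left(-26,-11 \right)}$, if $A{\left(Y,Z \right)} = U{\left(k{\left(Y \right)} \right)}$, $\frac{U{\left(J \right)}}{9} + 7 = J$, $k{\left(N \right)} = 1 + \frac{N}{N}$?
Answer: $1211$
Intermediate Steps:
$k{\left(N \right)} = 2$ ($k{\left(N \right)} = 1 + 1 = 2$)
$U{\left(J \right)} = -63 + 9 J$
$A{\left(Y,Z \right)} = -45$ ($A{\left(Y,Z \right)} = -63 + 9 \cdot 2 = -63 + 18 = -45$)
$1256 + A{\left(-26,-11 \right)} = 1256 - 45 = 1211$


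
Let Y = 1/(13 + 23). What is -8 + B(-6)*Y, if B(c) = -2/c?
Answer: -863/108 ≈ -7.9907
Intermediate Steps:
Y = 1/36 ≈ 0.027778
-8 + B(-6)*Y = -8 - 2/(-6)*(1/36) = -8 - 2*(-⅙)*(1/36) = -8 + (⅓)*(1/36) = -8 + 1/108 = -863/108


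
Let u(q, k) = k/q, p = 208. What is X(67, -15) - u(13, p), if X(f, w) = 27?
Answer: 11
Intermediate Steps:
X(67, -15) - u(13, p) = 27 - 208/13 = 27 - 1*16 = 27 - 16 = 11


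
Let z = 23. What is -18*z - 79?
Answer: -493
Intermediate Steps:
-18*z - 79 = -18*23 - 79 = -414 - 79 = -493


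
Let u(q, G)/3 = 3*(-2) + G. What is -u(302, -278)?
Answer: 852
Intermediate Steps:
u(q, G) = -18 + 3*G (u(q, G) = 3*(3*(-2) + G) = 3*(-6 + G) = -18 + 3*G)
-u(302, -278) = -(-18 + 3*(-278)) = -(-18 - 834) = -1*(-852) = 852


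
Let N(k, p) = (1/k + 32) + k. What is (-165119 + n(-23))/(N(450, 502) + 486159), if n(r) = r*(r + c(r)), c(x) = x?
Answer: -73827450/218988451 ≈ -0.33713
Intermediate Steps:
N(k, p) = 32 + k + 1/k (N(k, p) = (32 + 1/k) + k = 32 + k + 1/k)
n(r) = 2*r² (n(r) = r*(r + r) = r*(2*r) = 2*r²)
(-165119 + n(-23))/(N(450, 502) + 486159) = (-165119 + 2*(-23)²)/((32 + 450 + 1/450) + 486159) = (-165119 + 2*529)/((32 + 450 + 1/450) + 486159) = (-165119 + 1058)/(216901/450 + 486159) = -164061/218988451/450 = -164061*450/218988451 = -73827450/218988451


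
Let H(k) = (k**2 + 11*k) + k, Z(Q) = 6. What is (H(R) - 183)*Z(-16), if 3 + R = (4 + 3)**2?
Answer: 14910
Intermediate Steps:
R = 46 (R = -3 + (4 + 3)**2 = -3 + 7**2 = -3 + 49 = 46)
H(k) = k**2 + 12*k
(H(R) - 183)*Z(-16) = (46*(12 + 46) - 183)*6 = (46*58 - 183)*6 = (2668 - 183)*6 = 2485*6 = 14910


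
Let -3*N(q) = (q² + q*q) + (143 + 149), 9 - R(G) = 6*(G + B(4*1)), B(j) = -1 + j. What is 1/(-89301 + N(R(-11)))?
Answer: -3/274693 ≈ -1.0921e-5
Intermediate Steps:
R(G) = -9 - 6*G (R(G) = 9 - 6*(G + (-1 + 4*1)) = 9 - 6*(G + (-1 + 4)) = 9 - 6*(G + 3) = 9 - 6*(3 + G) = 9 - (18 + 6*G) = 9 + (-18 - 6*G) = -9 - 6*G)
N(q) = -292/3 - 2*q²/3 (N(q) = -((q² + q*q) + (143 + 149))/3 = -((q² + q²) + 292)/3 = -(2*q² + 292)/3 = -(292 + 2*q²)/3 = -292/3 - 2*q²/3)
1/(-89301 + N(R(-11))) = 1/(-89301 + (-292/3 - 2*(-9 - 6*(-11))²/3)) = 1/(-89301 + (-292/3 - 2*(-9 + 66)²/3)) = 1/(-89301 + (-292/3 - ⅔*57²)) = 1/(-89301 + (-292/3 - ⅔*3249)) = 1/(-89301 + (-292/3 - 2166)) = 1/(-89301 - 6790/3) = 1/(-274693/3) = -3/274693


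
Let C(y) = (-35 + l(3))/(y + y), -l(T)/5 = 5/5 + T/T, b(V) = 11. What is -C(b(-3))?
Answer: 45/22 ≈ 2.0455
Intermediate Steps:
l(T) = -10 (l(T) = -5*(5/5 + T/T) = -5*(5*(1/5) + 1) = -5*(1 + 1) = -5*2 = -10)
C(y) = -45/(2*y) (C(y) = (-35 - 10)/(y + y) = -45*1/(2*y) = -45/(2*y))
-C(b(-3)) = -(-45)/(2*11) = -1*(-45/22) = 45/22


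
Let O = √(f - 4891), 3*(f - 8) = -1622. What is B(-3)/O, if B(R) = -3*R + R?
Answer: -6*I*√48813/16271 ≈ -0.081471*I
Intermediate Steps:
B(R) = -2*R
f = -1598/3 (f = 8 + (⅓)*(-1622) = 8 - 1622/3 = -1598/3 ≈ -532.67)
O = I*√48813/3 (O = √(-1598/3 - 4891) = √(-16271/3) = I*√48813/3 ≈ 73.646*I)
B(-3)/O = (-2*(-3))/((I*√48813/3)) = 6*(-I*√48813/16271) = -6*I*√48813/16271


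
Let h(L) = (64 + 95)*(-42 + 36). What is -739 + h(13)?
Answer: -1693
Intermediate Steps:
h(L) = -954 (h(L) = 159*(-6) = -954)
-739 + h(13) = -739 - 954 = -1693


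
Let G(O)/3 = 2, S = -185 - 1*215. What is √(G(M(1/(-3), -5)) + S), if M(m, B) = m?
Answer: I*√394 ≈ 19.849*I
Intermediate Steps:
S = -400 (S = -185 - 215 = -400)
G(O) = 6 (G(O) = 3*2 = 6)
√(G(M(1/(-3), -5)) + S) = √(6 - 400) = √(-394) = I*√394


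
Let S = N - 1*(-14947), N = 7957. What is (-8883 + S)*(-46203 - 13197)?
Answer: -832847400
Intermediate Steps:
S = 22904 (S = 7957 - 1*(-14947) = 7957 + 14947 = 22904)
(-8883 + S)*(-46203 - 13197) = (-8883 + 22904)*(-46203 - 13197) = 14021*(-59400) = -832847400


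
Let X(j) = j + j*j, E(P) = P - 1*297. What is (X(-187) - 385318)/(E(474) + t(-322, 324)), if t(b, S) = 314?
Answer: -350536/491 ≈ -713.92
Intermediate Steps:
E(P) = -297 + P (E(P) = P - 297 = -297 + P)
X(j) = j + j**2
(X(-187) - 385318)/(E(474) + t(-322, 324)) = (-187*(1 - 187) - 385318)/((-297 + 474) + 314) = (-187*(-186) - 385318)/(177 + 314) = (34782 - 385318)/491 = -350536*1/491 = -350536/491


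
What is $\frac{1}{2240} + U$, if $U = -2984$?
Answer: $- \frac{6684159}{2240} \approx -2984.0$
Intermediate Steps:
$\frac{1}{2240} + U = \frac{1}{2240} - 2984 = - \frac{6684159}{2240}$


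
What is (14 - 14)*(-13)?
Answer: 0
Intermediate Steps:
(14 - 14)*(-13) = 0*(-13) = 0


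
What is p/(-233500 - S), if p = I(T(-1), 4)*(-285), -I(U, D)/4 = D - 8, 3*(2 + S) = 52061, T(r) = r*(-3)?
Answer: 2736/150511 ≈ 0.018178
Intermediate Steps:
T(r) = -3*r
S = 52055/3 (S = -2 + (⅓)*52061 = -2 + 52061/3 = 52055/3 ≈ 17352.)
I(U, D) = 32 - 4*D (I(U, D) = -4*(D - 8) = -4*(-8 + D) = 32 - 4*D)
p = -4560 (p = (32 - 4*4)*(-285) = (32 - 16)*(-285) = 16*(-285) = -4560)
p/(-233500 - S) = -4560/(-233500 - 1*52055/3) = -4560/(-233500 - 52055/3) = -4560/(-752555/3) = -4560*(-3/752555) = 2736/150511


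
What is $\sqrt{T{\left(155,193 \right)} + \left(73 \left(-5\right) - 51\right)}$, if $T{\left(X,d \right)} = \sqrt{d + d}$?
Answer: $\sqrt{-416 + \sqrt{386}} \approx 19.909 i$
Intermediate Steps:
$T{\left(X,d \right)} = \sqrt{2} \sqrt{d}$ ($T{\left(X,d \right)} = \sqrt{2 d} = \sqrt{2} \sqrt{d}$)
$\sqrt{T{\left(155,193 \right)} + \left(73 \left(-5\right) - 51\right)} = \sqrt{\sqrt{2} \sqrt{193} + \left(73 \left(-5\right) - 51\right)} = \sqrt{\sqrt{386} - 416} = \sqrt{-416 + \sqrt{386}}$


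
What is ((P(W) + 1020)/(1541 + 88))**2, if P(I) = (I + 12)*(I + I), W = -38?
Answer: 8976016/2653641 ≈ 3.3825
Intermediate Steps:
P(I) = 2*I*(12 + I) (P(I) = (12 + I)*(2*I) = 2*I*(12 + I))
((P(W) + 1020)/(1541 + 88))**2 = ((2*(-38)*(12 - 38) + 1020)/(1541 + 88))**2 = ((2*(-38)*(-26) + 1020)/1629)**2 = ((1976 + 1020)*(1/1629))**2 = (2996*(1/1629))**2 = (2996/1629)**2 = 8976016/2653641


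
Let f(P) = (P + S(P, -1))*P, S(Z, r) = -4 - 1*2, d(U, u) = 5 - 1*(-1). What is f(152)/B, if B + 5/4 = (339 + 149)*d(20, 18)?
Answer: 88768/11707 ≈ 7.5825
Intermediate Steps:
d(U, u) = 6 (d(U, u) = 5 + 1 = 6)
S(Z, r) = -6 (S(Z, r) = -4 - 2 = -6)
B = 11707/4 (B = -5/4 + (339 + 149)*6 = -5/4 + 488*6 = -5/4 + 2928 = 11707/4 ≈ 2926.8)
f(P) = P*(-6 + P) (f(P) = (P - 6)*P = (-6 + P)*P = P*(-6 + P))
f(152)/B = (152*(-6 + 152))/(11707/4) = (152*146)*(4/11707) = 22192*(4/11707) = 88768/11707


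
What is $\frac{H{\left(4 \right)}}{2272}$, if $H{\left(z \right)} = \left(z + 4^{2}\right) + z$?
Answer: $\frac{3}{284} \approx 0.010563$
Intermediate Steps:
$H{\left(z \right)} = 16 + 2 z$ ($H{\left(z \right)} = \left(z + 16\right) + z = \left(16 + z\right) + z = 16 + 2 z$)
$\frac{H{\left(4 \right)}}{2272} = \frac{16 + 2 \cdot 4}{2272} = \left(16 + 8\right) \frac{1}{2272} = 24 \cdot \frac{1}{2272} = \frac{3}{284}$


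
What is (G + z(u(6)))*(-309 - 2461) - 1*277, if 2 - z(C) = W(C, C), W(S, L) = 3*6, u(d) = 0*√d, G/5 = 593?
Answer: -8169007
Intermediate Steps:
G = 2965 (G = 5*593 = 2965)
u(d) = 0
W(S, L) = 18
z(C) = -16 (z(C) = 2 - 1*18 = 2 - 18 = -16)
(G + z(u(6)))*(-309 - 2461) - 1*277 = (2965 - 16)*(-309 - 2461) - 1*277 = 2949*(-2770) - 277 = -8168730 - 277 = -8169007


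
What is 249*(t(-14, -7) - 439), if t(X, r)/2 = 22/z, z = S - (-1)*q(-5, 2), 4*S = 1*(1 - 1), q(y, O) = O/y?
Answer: -136701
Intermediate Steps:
S = 0 (S = (1*(1 - 1))/4 = (1*0)/4 = (1/4)*0 = 0)
z = -2/5 (z = 0 - (-1)*2/(-5) = 0 - (-1)*2*(-1/5) = 0 - (-1)*(-2)/5 = 0 - 1*2/5 = 0 - 2/5 = -2/5 ≈ -0.40000)
t(X, r) = -110 (t(X, r) = 2*(22/(-2/5)) = 2*(22*(-5/2)) = 2*(-55) = -110)
249*(t(-14, -7) - 439) = 249*(-110 - 439) = 249*(-549) = -136701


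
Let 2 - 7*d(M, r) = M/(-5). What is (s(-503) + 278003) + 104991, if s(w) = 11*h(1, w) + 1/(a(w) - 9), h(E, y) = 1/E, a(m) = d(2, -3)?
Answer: 116050480/303 ≈ 3.8301e+5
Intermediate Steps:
d(M, r) = 2/7 + M/35 (d(M, r) = 2/7 - M/(7*(-5)) = 2/7 - M*(-1)/(7*5) = 2/7 - (-1)*M/35 = 2/7 + M/35)
a(m) = 12/35 (a(m) = 2/7 + (1/35)*2 = 2/7 + 2/35 = 12/35)
s(w) = 3298/303 (s(w) = 11/1 + 1/(12/35 - 9) = 11*1 + 1/(-303/35) = 11 - 35/303 = 3298/303)
(s(-503) + 278003) + 104991 = (3298/303 + 278003) + 104991 = 84238207/303 + 104991 = 116050480/303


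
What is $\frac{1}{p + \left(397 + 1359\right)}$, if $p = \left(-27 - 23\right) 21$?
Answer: $\frac{1}{706} \approx 0.0014164$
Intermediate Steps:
$p = -1050$ ($p = \left(-50\right) 21 = -1050$)
$\frac{1}{p + \left(397 + 1359\right)} = \frac{1}{-1050 + \left(397 + 1359\right)} = \frac{1}{-1050 + 1756} = \frac{1}{706}$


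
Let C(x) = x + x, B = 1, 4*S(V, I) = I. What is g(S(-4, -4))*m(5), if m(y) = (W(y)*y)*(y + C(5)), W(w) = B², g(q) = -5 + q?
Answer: -450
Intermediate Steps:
S(V, I) = I/4
W(w) = 1 (W(w) = 1² = 1)
C(x) = 2*x
m(y) = y*(10 + y) (m(y) = (1*y)*(y + 2*5) = y*(y + 10) = y*(10 + y))
g(S(-4, -4))*m(5) = (-5 + (¼)*(-4))*(5*(10 + 5)) = (-5 - 1)*(5*15) = -6*75 = -450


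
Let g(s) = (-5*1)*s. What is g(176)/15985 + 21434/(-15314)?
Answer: -35609881/24479429 ≈ -1.4547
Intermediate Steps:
g(s) = -5*s
g(176)/15985 + 21434/(-15314) = -5*176/15985 + 21434/(-15314) = -880*1/15985 + 21434*(-1/15314) = -176/3197 - 10717/7657 = -35609881/24479429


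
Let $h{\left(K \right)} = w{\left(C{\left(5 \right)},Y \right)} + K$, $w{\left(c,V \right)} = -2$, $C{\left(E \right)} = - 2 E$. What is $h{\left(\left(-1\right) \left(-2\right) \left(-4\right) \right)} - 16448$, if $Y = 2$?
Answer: $-16458$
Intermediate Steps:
$h{\left(K \right)} = -2 + K$
$h{\left(\left(-1\right) \left(-2\right) \left(-4\right) \right)} - 16448 = \left(-2 + \left(-1\right) \left(-2\right) \left(-4\right)\right) - 16448 = \left(-2 + 2 \left(-4\right)\right) - 16448 = \left(-2 - 8\right) - 16448 = -10 - 16448 = -16458$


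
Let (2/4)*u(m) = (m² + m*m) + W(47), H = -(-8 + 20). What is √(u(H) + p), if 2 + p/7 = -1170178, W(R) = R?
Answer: I*√8190590 ≈ 2861.9*I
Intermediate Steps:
H = -12 (H = -1*12 = -12)
p = -8191260 (p = -14 + 7*(-1170178) = -14 - 8191246 = -8191260)
u(m) = 94 + 4*m² (u(m) = 2*((m² + m*m) + 47) = 2*((m² + m²) + 47) = 2*(2*m² + 47) = 2*(47 + 2*m²) = 94 + 4*m²)
√(u(H) + p) = √((94 + 4*(-12)²) - 8191260) = √((94 + 4*144) - 8191260) = √((94 + 576) - 8191260) = √(670 - 8191260) = √(-8190590) = I*√8190590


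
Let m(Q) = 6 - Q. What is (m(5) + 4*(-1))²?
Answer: 9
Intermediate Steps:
(m(5) + 4*(-1))² = ((6 - 1*5) + 4*(-1))² = ((6 - 5) - 4)² = (1 - 4)² = (-3)² = 9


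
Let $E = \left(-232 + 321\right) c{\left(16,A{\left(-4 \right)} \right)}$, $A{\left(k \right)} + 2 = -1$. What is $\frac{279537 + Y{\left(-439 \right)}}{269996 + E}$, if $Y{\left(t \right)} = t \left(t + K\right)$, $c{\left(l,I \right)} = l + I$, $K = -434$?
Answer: $\frac{662784}{271153} \approx 2.4443$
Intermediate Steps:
$A{\left(k \right)} = -3$ ($A{\left(k \right)} = -2 - 1 = -3$)
$c{\left(l,I \right)} = I + l$
$Y{\left(t \right)} = t \left(-434 + t\right)$ ($Y{\left(t \right)} = t \left(t - 434\right) = t \left(-434 + t\right)$)
$E = 1157$ ($E = \left(-232 + 321\right) \left(-3 + 16\right) = 89 \cdot 13 = 1157$)
$\frac{279537 + Y{\left(-439 \right)}}{269996 + E} = \frac{279537 - 439 \left(-434 - 439\right)}{269996 + 1157} = \frac{279537 - -383247}{271153} = \left(279537 + 383247\right) \frac{1}{271153} = 662784 \cdot \frac{1}{271153} = \frac{662784}{271153}$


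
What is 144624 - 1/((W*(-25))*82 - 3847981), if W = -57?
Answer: 539611089745/3731131 ≈ 1.4462e+5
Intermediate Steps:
144624 - 1/((W*(-25))*82 - 3847981) = 144624 - 1/(-57*(-25)*82 - 3847981) = 144624 - 1/(1425*82 - 3847981) = 144624 - 1/(116850 - 3847981) = 144624 - 1/(-3731131) = 144624 - 1*(-1/3731131) = 144624 + 1/3731131 = 539611089745/3731131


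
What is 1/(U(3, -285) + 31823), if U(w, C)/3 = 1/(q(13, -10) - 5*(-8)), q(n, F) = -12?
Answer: 28/891047 ≈ 3.1424e-5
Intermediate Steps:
U(w, C) = 3/28 (U(w, C) = 3/(-12 - 5*(-8)) = 3/(-12 + 40) = 3/28)
1/(U(3, -285) + 31823) = 1/(3/28 + 31823) = 1/(891047/28) = 28/891047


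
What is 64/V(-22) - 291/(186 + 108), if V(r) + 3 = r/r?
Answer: -3233/98 ≈ -32.990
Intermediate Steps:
V(r) = -2 (V(r) = -3 + r/r = -3 + 1 = -2)
64/V(-22) - 291/(186 + 108) = 64/(-2) - 291/(186 + 108) = 64*(-1/2) - 291/294 = -32 - 291*1/294 = -32 - 97/98 = -3233/98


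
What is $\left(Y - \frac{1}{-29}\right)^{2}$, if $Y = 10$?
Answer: $\frac{84681}{841} \approx 100.69$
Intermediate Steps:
$\left(Y - \frac{1}{-29}\right)^{2} = \left(10 - \frac{1}{-29}\right)^{2} = \left(10 - - \frac{1}{29}\right)^{2} = \left(10 + \frac{1}{29}\right)^{2} = \left(\frac{291}{29}\right)^{2} = \frac{84681}{841}$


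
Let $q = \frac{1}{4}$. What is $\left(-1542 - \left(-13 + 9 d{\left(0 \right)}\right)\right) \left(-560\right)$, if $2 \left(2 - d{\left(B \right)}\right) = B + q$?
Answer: $865690$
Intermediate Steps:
$q = \frac{1}{4} \approx 0.25$
$d{\left(B \right)} = \frac{15}{8} - \frac{B}{2}$ ($d{\left(B \right)} = 2 - \frac{B + \frac{1}{4}}{2} = 2 - \frac{\frac{1}{4} + B}{2} = 2 - \left(\frac{1}{8} + \frac{B}{2}\right) = \frac{15}{8} - \frac{B}{2}$)
$\left(-1542 - \left(-13 + 9 d{\left(0 \right)}\right)\right) \left(-560\right) = \left(-1542 + \left(- 9 \left(\frac{15}{8} - 0\right) + 13\right)\right) \left(-560\right) = \left(-1542 + \left(- 9 \left(\frac{15}{8} + 0\right) + 13\right)\right) \left(-560\right) = \left(-1542 + \left(\left(-9\right) \frac{15}{8} + 13\right)\right) \left(-560\right) = \left(-1542 + \left(- \frac{135}{8} + 13\right)\right) \left(-560\right) = \left(-1542 - \frac{31}{8}\right) \left(-560\right) = \left(- \frac{12367}{8}\right) \left(-560\right) = 865690$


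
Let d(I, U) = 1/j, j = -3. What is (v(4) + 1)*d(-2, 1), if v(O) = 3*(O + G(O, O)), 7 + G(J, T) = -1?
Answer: 11/3 ≈ 3.6667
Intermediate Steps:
G(J, T) = -8 (G(J, T) = -7 - 1 = -8)
v(O) = -24 + 3*O (v(O) = 3*(O - 8) = 3*(-8 + O) = -24 + 3*O)
d(I, U) = -⅓ (d(I, U) = 1/(-3) = -⅓)
(v(4) + 1)*d(-2, 1) = ((-24 + 3*4) + 1)*(-⅓) = ((-24 + 12) + 1)*(-⅓) = (-12 + 1)*(-⅓) = -11*(-⅓) = 11/3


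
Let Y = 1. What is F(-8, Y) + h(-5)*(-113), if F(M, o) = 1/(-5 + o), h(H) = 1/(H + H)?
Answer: 221/20 ≈ 11.050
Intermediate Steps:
h(H) = 1/(2*H)
F(-8, Y) + h(-5)*(-113) = 1/(-5 + 1) + ((1/2)/(-5))*(-113) = 1/(-4) + ((1/2)*(-1/5))*(-113) = -1/4 - 1/10*(-113) = -1/4 + 113/10 = 221/20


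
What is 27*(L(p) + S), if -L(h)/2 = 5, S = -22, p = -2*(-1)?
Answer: -864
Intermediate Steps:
p = 2
L(h) = -10 (L(h) = -2*5 = -10)
27*(L(p) + S) = 27*(-10 - 22) = 27*(-32) = -864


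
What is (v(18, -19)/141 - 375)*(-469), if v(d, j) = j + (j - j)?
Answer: 24807286/141 ≈ 1.7594e+5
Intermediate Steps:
v(d, j) = j (v(d, j) = j + 0 = j)
(v(18, -19)/141 - 375)*(-469) = (-19/141 - 375)*(-469) = -52894/141*(-469) = 24807286/141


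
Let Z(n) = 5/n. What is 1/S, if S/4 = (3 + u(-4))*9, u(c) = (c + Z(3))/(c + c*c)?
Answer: 1/101 ≈ 0.0099010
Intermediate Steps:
u(c) = (5/3 + c)/(c + c**2) (u(c) = (c + 5/3)/(c + c*c) = (c + 5*(1/3))/(c + c**2) = (c + 5/3)/(c + c**2) = (5/3 + c)/(c + c**2))
S = 101 (S = 4*((3 + (5/3 - 4)/((-4)*(1 - 4)))*9) = 4*((3 - 1/4*(-7/3)/(-3))*9) = 4*((3 - 1/4*(-1/3)*(-7/3))*9) = 4*((3 - 7/36)*9) = 4*((101/36)*9) = 4*(101/4) = 101)
1/S = 1/101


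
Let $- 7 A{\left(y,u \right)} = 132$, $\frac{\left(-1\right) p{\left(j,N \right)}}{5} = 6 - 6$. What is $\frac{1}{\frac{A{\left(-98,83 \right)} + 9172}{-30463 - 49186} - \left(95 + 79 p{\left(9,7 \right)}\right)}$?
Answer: $- \frac{557543}{53030657} \approx -0.010514$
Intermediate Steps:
$p{\left(j,N \right)} = 0$ ($p{\left(j,N \right)} = - 5 \left(6 - 6\right) = \left(-5\right) 0 = 0$)
$A{\left(y,u \right)} = - \frac{132}{7}$ ($A{\left(y,u \right)} = \left(- \frac{1}{7}\right) 132 = - \frac{132}{7}$)
$\frac{1}{\frac{A{\left(-98,83 \right)} + 9172}{-30463 - 49186} - \left(95 + 79 p{\left(9,7 \right)}\right)} = \frac{1}{\frac{- \frac{132}{7} + 9172}{-30463 - 49186} - 95} = \frac{1}{\frac{64072}{7 \left(-79649\right)} + \left(-95 + 0\right)} = \frac{1}{\frac{64072}{7} \left(- \frac{1}{79649}\right) - 95} = \frac{1}{- \frac{64072}{557543} - 95} = \frac{1}{- \frac{53030657}{557543}} = - \frac{557543}{53030657}$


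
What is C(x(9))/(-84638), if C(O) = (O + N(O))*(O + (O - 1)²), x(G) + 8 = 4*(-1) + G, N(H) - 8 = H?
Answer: -13/42319 ≈ -0.00030719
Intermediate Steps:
N(H) = 8 + H
x(G) = -12 + G (x(G) = -8 + (4*(-1) + G) = -8 + (-4 + G) = -12 + G)
C(O) = (8 + 2*O)*(O + (-1 + O)²) (C(O) = (O + (8 + O))*(O + (O - 1)²) = (8 + 2*O)*(O + (-1 + O)²))
C(x(9))/(-84638) = (8 - 6*(-12 + 9) + 2*(-12 + 9)³ + 6*(-12 + 9)²)/(-84638) = (8 - 6*(-3) + 2*(-3)³ + 6*(-3)²)*(-1/84638) = (8 + 18 + 2*(-27) + 6*9)*(-1/84638) = (8 + 18 - 54 + 54)*(-1/84638) = 26*(-1/84638) = -13/42319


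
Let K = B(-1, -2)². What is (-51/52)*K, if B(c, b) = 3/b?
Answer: -459/208 ≈ -2.2067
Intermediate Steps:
K = 9/4 (K = (3/(-2))² = (3*(-½))² = (-3/2)² = 9/4 ≈ 2.2500)
(-51/52)*K = -51/52*(9/4) = -51*1/52*(9/4) = -51/52*9/4 = -459/208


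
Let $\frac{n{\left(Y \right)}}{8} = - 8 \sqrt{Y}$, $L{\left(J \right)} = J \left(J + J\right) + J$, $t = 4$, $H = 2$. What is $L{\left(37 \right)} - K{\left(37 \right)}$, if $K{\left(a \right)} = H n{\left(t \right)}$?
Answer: $3031$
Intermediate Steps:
$L{\left(J \right)} = J + 2 J^{2}$ ($L{\left(J \right)} = J 2 J + J = 2 J^{2} + J = J + 2 J^{2}$)
$n{\left(Y \right)} = - 64 \sqrt{Y}$ ($n{\left(Y \right)} = 8 \left(- 8 \sqrt{Y}\right) = - 64 \sqrt{Y}$)
$K{\left(a \right)} = -256$ ($K{\left(a \right)} = 2 \left(- 64 \sqrt{4}\right) = 2 \left(\left(-64\right) 2\right) = 2 \left(-128\right) = -256$)
$L{\left(37 \right)} - K{\left(37 \right)} = 37 \left(1 + 2 \cdot 37\right) - -256 = 37 \left(1 + 74\right) + 256 = 37 \cdot 75 + 256 = 2775 + 256 = 3031$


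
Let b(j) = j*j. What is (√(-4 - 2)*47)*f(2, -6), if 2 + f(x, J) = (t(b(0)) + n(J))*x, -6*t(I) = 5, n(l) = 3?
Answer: 329*I*√6/3 ≈ 268.63*I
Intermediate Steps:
b(j) = j²
t(I) = -⅚ (t(I) = -⅙*5 = -⅚)
f(x, J) = -2 + 13*x/6 (f(x, J) = -2 + (-⅚ + 3)*x = -2 + 13*x/6)
(√(-4 - 2)*47)*f(2, -6) = (√(-4 - 2)*47)*(-2 + (13/6)*2) = (√(-6)*47)*(-2 + 13/3) = ((I*√6)*47)*(7/3) = (47*I*√6)*(7/3) = 329*I*√6/3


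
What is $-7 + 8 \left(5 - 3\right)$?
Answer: $9$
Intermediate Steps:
$-7 + 8 \left(5 - 3\right) = -7 + 8 \cdot 2 = -7 + 16 = 9$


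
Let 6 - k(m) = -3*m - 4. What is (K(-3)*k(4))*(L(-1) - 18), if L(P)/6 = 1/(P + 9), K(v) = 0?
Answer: 0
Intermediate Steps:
k(m) = 10 + 3*m (k(m) = 6 - (-3*m - 4) = 6 - (-4 - 3*m) = 6 + (4 + 3*m) = 10 + 3*m)
L(P) = 6/(9 + P) (L(P) = 6/(P + 9) = 6/(9 + P))
(K(-3)*k(4))*(L(-1) - 18) = (0*(10 + 3*4))*(6/(9 - 1) - 18) = (0*(10 + 12))*(6/8 - 18) = (0*22)*(6*(⅛) - 18) = 0*(¾ - 18) = 0*(-69/4) = 0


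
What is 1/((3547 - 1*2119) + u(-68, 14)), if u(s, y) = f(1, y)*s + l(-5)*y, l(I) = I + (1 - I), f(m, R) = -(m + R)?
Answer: 1/2462 ≈ 0.00040617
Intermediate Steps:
f(m, R) = -R - m (f(m, R) = -(R + m) = -R - m)
l(I) = 1
u(s, y) = y + s*(-1 - y) (u(s, y) = (-y - 1*1)*s + 1*y = (-y - 1)*s + y = (-1 - y)*s + y = s*(-1 - y) + y = y + s*(-1 - y))
1/((3547 - 1*2119) + u(-68, 14)) = 1/((3547 - 1*2119) + (14 - 1*(-68)*(1 + 14))) = 1/((3547 - 2119) + (14 - 1*(-68)*15)) = 1/(1428 + (14 + 1020)) = 1/(1428 + 1034) = 1/2462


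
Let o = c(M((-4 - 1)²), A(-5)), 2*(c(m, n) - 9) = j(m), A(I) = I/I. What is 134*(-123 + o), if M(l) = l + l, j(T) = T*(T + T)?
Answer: 319724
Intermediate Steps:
A(I) = 1
j(T) = 2*T² (j(T) = T*(2*T) = 2*T²)
M(l) = 2*l
c(m, n) = 9 + m² (c(m, n) = 9 + (2*m²)/2 = 9 + m²)
o = 2509 (o = 9 + (2*(-4 - 1)²)² = 9 + (2*(-5)²)² = 9 + (2*25)² = 9 + 50² = 9 + 2500 = 2509)
134*(-123 + o) = 134*(-123 + 2509) = 134*2386 = 319724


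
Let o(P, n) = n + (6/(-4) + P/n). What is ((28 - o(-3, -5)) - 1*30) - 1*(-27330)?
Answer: 273339/10 ≈ 27334.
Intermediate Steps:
o(P, n) = -3/2 + n + P/n (o(P, n) = n + (6*(-¼) + P/n) = n + (-3/2 + P/n) = -3/2 + n + P/n)
((28 - o(-3, -5)) - 1*30) - 1*(-27330) = ((28 - (-3/2 - 5 - 3/(-5))) - 1*30) - 1*(-27330) = ((28 - (-3/2 - 5 - 3*(-⅕))) - 30) + 27330 = ((28 - (-3/2 - 5 + ⅗)) - 30) + 27330 = ((28 - 1*(-59/10)) - 30) + 27330 = ((28 + 59/10) - 30) + 27330 = (339/10 - 30) + 27330 = 39/10 + 27330 = 273339/10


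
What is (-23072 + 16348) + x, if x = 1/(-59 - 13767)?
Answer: -92966025/13826 ≈ -6724.0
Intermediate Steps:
x = -1/13826 (x = 1/(-13826) = -1/13826 ≈ -7.2327e-5)
(-23072 + 16348) + x = (-23072 + 16348) - 1/13826 = -6724 - 1/13826 = -92966025/13826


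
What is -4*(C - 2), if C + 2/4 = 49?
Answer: -186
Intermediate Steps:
C = 97/2 (C = -1/2 + 49 = 97/2 ≈ 48.500)
-4*(C - 2) = -4*(97/2 - 2) = -4*93/2 = -186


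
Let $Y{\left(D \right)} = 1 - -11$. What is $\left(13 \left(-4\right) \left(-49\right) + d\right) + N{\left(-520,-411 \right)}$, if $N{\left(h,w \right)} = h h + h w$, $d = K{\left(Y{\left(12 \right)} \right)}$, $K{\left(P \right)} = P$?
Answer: $486680$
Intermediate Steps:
$Y{\left(D \right)} = 12$ ($Y{\left(D \right)} = 1 + 11 = 12$)
$d = 12$
$N{\left(h,w \right)} = h^{2} + h w$
$\left(13 \left(-4\right) \left(-49\right) + d\right) + N{\left(-520,-411 \right)} = \left(13 \left(-4\right) \left(-49\right) + 12\right) - 520 \left(-520 - 411\right) = \left(\left(-52\right) \left(-49\right) + 12\right) - -484120 = \left(2548 + 12\right) + 484120 = 2560 + 484120 = 486680$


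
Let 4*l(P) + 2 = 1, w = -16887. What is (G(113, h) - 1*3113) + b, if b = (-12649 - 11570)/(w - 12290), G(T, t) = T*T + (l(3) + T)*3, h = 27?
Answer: 1166505805/116708 ≈ 9995.1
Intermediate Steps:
l(P) = -¼ (l(P) = -½ + (¼)*1 = -½ + ¼ = -¼)
G(T, t) = -¾ + T² + 3*T (G(T, t) = T*T + (-¼ + T)*3 = T² + (-¾ + 3*T) = -¾ + T² + 3*T)
b = 24219/29177 (b = (-12649 - 11570)/(-16887 - 12290) = -24219/(-29177) = -24219*(-1/29177) = 24219/29177 ≈ 0.83007)
(G(113, h) - 1*3113) + b = ((-¾ + 113² + 3*113) - 1*3113) + 24219/29177 = ((-¾ + 12769 + 339) - 3113) + 24219/29177 = (52429/4 - 3113) + 24219/29177 = 39977/4 + 24219/29177 = 1166505805/116708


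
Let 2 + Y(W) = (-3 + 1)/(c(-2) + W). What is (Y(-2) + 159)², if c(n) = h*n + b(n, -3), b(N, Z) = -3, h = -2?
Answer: 25281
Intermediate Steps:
c(n) = -3 - 2*n (c(n) = -2*n - 3 = -3 - 2*n)
Y(W) = -2 - 2/(1 + W) (Y(W) = -2 + (-3 + 1)/((-3 - 2*(-2)) + W) = -2 - 2/((-3 + 4) + W) = -2 - 2/(1 + W))
(Y(-2) + 159)² = (2*(-2 - 1*(-2))/(1 - 2) + 159)² = (2*(-2 + 2)/(-1) + 159)² = (2*(-1)*0 + 159)² = (0 + 159)² = 159² = 25281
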